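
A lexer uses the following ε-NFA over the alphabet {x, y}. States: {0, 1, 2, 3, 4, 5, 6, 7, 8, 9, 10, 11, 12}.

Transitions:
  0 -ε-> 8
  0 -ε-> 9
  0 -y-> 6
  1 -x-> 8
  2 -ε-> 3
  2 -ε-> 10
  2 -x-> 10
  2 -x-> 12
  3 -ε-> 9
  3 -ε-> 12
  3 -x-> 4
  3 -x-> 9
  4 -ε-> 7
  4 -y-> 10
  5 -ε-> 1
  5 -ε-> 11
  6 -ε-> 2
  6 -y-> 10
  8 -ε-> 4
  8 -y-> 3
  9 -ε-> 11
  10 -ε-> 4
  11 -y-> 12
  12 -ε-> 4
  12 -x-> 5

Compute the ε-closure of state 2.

Start with {2}.
From 2 via ε: add 3, 10.
From 3 via ε: add 9, 12.
From 10 via ε: add 4.
From 4 via ε: add 7.
From 9 via ε: add 11.
No new states can be added; the closed set is {2, 3, 4, 7, 9, 10, 11, 12}.

{2, 3, 4, 7, 9, 10, 11, 12}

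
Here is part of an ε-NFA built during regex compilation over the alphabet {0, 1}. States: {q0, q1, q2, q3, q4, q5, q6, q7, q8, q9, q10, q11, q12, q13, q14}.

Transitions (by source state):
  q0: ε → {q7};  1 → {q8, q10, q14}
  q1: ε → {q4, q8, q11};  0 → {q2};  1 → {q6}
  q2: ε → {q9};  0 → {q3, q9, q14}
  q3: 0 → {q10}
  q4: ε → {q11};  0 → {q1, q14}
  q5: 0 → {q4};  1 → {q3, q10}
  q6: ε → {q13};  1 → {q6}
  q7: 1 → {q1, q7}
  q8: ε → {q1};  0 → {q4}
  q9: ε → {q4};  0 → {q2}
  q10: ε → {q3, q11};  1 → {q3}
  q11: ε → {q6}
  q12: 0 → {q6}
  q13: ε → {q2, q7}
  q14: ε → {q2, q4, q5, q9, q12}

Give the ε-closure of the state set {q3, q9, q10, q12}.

{q2, q3, q4, q6, q7, q9, q10, q11, q12, q13}

Start with {q3, q9, q10, q12}.
From q9 via ε: add q4.
From q10 via ε: add q11.
From q11 via ε: add q6.
From q6 via ε: add q13.
From q13 via ε: add q2, q7.
No new states can be added; the closed set is {q2, q3, q4, q6, q7, q9, q10, q11, q12, q13}.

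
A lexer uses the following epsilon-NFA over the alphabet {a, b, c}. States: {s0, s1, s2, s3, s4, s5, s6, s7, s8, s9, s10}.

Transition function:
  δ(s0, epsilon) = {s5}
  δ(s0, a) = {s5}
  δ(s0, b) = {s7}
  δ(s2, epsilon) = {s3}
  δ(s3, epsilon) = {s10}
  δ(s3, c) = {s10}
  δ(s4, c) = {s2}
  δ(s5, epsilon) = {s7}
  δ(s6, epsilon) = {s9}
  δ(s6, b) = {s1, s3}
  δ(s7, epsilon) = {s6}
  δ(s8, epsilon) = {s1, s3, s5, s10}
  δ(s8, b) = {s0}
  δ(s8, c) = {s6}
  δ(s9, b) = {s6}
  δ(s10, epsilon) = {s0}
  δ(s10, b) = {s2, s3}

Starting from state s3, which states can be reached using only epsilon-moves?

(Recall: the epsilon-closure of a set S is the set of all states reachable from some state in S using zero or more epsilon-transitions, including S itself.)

Start with {s3}.
From s3 via epsilon: add s10.
From s10 via epsilon: add s0.
From s0 via epsilon: add s5.
From s5 via epsilon: add s7.
From s7 via epsilon: add s6.
From s6 via epsilon: add s9.
No new states can be added; the closed set is {s0, s3, s5, s6, s7, s9, s10}.

{s0, s3, s5, s6, s7, s9, s10}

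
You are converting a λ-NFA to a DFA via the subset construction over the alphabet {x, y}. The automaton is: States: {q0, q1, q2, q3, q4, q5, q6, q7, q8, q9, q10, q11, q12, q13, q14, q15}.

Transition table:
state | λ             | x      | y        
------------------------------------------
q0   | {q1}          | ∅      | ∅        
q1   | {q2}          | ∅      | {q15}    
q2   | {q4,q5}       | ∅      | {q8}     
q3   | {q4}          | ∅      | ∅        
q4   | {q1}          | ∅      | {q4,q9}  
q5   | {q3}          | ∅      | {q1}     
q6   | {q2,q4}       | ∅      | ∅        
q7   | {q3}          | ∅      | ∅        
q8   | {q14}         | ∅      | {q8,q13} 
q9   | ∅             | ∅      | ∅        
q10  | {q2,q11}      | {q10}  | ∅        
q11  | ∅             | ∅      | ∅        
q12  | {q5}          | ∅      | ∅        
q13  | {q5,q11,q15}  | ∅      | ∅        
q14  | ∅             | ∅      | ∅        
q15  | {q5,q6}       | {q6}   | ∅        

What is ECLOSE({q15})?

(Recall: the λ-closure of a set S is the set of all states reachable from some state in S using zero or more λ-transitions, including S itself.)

Start with {q15}.
From q15 via λ: add q5, q6.
From q5 via λ: add q3.
From q6 via λ: add q2, q4.
From q4 via λ: add q1.
No new states can be added; the closed set is {q1, q2, q3, q4, q5, q6, q15}.

{q1, q2, q3, q4, q5, q6, q15}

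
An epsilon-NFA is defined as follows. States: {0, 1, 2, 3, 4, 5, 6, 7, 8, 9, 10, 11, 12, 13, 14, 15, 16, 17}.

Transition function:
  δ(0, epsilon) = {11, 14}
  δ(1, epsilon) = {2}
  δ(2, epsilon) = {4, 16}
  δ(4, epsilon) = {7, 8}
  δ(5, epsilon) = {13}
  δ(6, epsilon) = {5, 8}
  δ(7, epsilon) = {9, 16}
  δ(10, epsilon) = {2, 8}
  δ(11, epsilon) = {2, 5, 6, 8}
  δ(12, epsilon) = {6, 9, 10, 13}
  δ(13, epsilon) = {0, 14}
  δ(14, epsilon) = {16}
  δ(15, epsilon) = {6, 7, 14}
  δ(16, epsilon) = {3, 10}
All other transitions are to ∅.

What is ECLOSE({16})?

Start with {16}.
From 16 via epsilon: add 3, 10.
From 10 via epsilon: add 2, 8.
From 2 via epsilon: add 4.
From 4 via epsilon: add 7.
From 7 via epsilon: add 9.
No new states can be added; the closed set is {2, 3, 4, 7, 8, 9, 10, 16}.

{2, 3, 4, 7, 8, 9, 10, 16}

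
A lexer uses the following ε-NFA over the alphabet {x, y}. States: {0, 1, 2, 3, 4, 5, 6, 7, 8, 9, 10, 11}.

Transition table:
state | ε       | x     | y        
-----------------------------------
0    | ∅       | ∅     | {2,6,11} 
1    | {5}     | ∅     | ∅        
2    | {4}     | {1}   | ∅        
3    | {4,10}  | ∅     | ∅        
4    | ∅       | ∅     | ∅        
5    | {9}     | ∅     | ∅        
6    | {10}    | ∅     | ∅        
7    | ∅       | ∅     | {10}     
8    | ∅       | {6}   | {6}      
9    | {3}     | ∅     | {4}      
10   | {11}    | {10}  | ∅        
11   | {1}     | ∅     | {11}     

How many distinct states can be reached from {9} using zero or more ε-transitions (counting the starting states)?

Start with {9}.
From 9 via ε: add 3.
From 3 via ε: add 4, 10.
From 10 via ε: add 11.
From 11 via ε: add 1.
From 1 via ε: add 5.
ε-closure = {1, 3, 4, 5, 9, 10, 11}, which has 7 states.

7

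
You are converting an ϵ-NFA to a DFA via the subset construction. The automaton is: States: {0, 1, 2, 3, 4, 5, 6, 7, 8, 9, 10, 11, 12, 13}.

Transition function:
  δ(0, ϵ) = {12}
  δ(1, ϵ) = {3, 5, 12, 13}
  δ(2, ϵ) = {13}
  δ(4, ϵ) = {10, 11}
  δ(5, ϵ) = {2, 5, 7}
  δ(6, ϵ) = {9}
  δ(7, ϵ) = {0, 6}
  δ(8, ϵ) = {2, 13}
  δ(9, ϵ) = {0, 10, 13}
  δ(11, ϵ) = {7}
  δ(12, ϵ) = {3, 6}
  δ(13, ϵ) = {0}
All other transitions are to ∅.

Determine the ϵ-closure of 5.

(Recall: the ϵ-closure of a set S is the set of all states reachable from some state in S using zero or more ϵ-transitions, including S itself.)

{0, 2, 3, 5, 6, 7, 9, 10, 12, 13}

Start with {5}.
From 5 via ϵ: add 2, 7.
From 2 via ϵ: add 13.
From 7 via ϵ: add 0, 6.
From 0 via ϵ: add 12.
From 6 via ϵ: add 9.
From 9 via ϵ: add 10.
From 12 via ϵ: add 3.
No new states can be added; the closed set is {0, 2, 3, 5, 6, 7, 9, 10, 12, 13}.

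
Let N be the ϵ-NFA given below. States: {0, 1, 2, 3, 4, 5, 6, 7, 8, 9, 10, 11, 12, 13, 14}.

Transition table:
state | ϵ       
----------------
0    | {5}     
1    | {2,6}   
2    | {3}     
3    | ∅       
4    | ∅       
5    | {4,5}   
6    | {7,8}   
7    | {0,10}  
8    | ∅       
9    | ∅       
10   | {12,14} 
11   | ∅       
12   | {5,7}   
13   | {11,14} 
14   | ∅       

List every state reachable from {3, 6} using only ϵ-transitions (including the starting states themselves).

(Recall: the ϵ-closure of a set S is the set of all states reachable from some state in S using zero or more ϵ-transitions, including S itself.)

{0, 3, 4, 5, 6, 7, 8, 10, 12, 14}

Start with {3, 6}.
From 6 via ϵ: add 7, 8.
From 7 via ϵ: add 0, 10.
From 0 via ϵ: add 5.
From 10 via ϵ: add 12, 14.
From 5 via ϵ: add 4.
No new states can be added; the closed set is {0, 3, 4, 5, 6, 7, 8, 10, 12, 14}.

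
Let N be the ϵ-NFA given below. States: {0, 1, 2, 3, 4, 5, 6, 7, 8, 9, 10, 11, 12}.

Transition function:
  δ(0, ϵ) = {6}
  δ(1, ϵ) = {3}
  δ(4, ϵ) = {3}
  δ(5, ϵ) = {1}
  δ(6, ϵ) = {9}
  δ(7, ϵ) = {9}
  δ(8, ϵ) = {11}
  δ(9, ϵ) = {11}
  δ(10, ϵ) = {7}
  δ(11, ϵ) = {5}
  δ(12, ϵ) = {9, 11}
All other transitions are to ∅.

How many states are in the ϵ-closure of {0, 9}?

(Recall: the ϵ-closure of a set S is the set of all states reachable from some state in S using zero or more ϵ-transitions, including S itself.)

7

Start with {0, 9}.
From 0 via ϵ: add 6.
From 9 via ϵ: add 11.
From 11 via ϵ: add 5.
From 5 via ϵ: add 1.
From 1 via ϵ: add 3.
ϵ-closure = {0, 1, 3, 5, 6, 9, 11}, which has 7 states.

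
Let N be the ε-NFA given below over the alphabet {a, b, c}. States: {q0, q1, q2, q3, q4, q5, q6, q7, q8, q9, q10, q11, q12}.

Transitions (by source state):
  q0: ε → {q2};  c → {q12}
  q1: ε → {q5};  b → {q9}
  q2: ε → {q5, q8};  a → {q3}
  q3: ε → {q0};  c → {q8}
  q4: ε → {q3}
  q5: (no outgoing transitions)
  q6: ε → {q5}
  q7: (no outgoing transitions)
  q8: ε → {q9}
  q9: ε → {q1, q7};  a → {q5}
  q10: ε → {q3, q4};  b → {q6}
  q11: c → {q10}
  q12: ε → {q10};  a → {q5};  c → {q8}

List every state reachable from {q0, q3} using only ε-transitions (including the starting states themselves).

{q0, q1, q2, q3, q5, q7, q8, q9}

Start with {q0, q3}.
From q0 via ε: add q2.
From q2 via ε: add q5, q8.
From q8 via ε: add q9.
From q9 via ε: add q1, q7.
No new states can be added; the closed set is {q0, q1, q2, q3, q5, q7, q8, q9}.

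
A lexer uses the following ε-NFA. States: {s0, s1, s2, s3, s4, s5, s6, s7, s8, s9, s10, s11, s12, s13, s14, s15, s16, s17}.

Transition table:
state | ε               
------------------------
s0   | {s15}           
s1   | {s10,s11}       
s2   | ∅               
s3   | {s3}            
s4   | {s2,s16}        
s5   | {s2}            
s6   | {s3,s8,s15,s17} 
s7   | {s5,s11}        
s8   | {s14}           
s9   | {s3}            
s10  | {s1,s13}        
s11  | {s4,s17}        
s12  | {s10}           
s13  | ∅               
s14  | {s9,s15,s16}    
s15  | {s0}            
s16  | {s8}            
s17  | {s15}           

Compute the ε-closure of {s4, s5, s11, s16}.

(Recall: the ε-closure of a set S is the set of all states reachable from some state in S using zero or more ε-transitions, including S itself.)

{s0, s2, s3, s4, s5, s8, s9, s11, s14, s15, s16, s17}

Start with {s4, s5, s11, s16}.
From s4 via ε: add s2.
From s11 via ε: add s17.
From s16 via ε: add s8.
From s8 via ε: add s14.
From s17 via ε: add s15.
From s14 via ε: add s9.
From s15 via ε: add s0.
From s9 via ε: add s3.
No new states can be added; the closed set is {s0, s2, s3, s4, s5, s8, s9, s11, s14, s15, s16, s17}.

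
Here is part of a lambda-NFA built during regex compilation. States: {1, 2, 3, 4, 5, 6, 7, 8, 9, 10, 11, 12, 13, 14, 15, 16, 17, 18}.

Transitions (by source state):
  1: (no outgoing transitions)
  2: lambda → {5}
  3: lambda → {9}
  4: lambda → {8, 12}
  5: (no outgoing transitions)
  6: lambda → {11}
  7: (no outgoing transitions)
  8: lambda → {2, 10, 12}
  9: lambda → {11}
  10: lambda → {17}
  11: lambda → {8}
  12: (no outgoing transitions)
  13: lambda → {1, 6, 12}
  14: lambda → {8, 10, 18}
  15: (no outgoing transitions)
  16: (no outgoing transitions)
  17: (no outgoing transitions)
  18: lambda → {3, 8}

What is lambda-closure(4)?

Start with {4}.
From 4 via lambda: add 8, 12.
From 8 via lambda: add 2, 10.
From 2 via lambda: add 5.
From 10 via lambda: add 17.
No new states can be added; the closed set is {2, 4, 5, 8, 10, 12, 17}.

{2, 4, 5, 8, 10, 12, 17}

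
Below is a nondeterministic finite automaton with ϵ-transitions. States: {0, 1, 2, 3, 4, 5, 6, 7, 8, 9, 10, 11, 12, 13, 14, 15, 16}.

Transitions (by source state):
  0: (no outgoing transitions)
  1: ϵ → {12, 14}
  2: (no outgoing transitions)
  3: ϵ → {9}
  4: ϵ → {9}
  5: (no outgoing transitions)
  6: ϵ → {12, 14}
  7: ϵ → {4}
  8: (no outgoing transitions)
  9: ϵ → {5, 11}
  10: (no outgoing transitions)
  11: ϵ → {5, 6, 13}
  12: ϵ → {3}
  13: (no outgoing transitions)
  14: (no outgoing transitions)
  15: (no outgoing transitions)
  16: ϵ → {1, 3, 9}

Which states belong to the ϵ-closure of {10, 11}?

{3, 5, 6, 9, 10, 11, 12, 13, 14}

Start with {10, 11}.
From 11 via ϵ: add 5, 6, 13.
From 6 via ϵ: add 12, 14.
From 12 via ϵ: add 3.
From 3 via ϵ: add 9.
No new states can be added; the closed set is {3, 5, 6, 9, 10, 11, 12, 13, 14}.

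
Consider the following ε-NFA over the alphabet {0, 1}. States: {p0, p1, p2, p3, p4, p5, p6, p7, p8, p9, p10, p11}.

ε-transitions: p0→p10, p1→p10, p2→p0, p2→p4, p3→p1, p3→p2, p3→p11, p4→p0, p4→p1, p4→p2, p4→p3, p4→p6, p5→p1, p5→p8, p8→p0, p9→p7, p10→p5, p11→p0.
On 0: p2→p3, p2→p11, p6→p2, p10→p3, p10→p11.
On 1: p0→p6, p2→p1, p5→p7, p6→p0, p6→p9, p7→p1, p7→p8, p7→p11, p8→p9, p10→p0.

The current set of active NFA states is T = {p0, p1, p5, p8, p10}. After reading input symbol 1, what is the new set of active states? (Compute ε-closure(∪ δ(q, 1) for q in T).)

p0 on 1 → {p6}.
p5 on 1 → {p7}.
p8 on 1 → {p9}.
p10 on 1 → {p0}.
No 1-transition from p1.
Union after reading 1: {p0, p6, p7, p9}.
Now take the ε-closure:
From p0 via ε: add p10.
From p10 via ε: add p5.
From p5 via ε: add p1, p8.
No new states can be added; the closed set is {p0, p1, p5, p6, p7, p8, p9, p10}.

{p0, p1, p5, p6, p7, p8, p9, p10}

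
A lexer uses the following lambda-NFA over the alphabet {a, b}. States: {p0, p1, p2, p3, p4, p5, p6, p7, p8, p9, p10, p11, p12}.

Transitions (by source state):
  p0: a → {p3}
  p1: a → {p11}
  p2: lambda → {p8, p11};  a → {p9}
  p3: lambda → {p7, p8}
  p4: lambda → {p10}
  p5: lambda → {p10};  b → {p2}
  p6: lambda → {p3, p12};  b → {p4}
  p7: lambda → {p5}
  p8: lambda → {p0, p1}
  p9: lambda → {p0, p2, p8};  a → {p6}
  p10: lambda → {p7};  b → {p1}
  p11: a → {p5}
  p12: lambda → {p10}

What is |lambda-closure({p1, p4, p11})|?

Start with {p1, p4, p11}.
From p4 via lambda: add p10.
From p10 via lambda: add p7.
From p7 via lambda: add p5.
lambda-closure = {p1, p4, p5, p7, p10, p11}, which has 6 states.

6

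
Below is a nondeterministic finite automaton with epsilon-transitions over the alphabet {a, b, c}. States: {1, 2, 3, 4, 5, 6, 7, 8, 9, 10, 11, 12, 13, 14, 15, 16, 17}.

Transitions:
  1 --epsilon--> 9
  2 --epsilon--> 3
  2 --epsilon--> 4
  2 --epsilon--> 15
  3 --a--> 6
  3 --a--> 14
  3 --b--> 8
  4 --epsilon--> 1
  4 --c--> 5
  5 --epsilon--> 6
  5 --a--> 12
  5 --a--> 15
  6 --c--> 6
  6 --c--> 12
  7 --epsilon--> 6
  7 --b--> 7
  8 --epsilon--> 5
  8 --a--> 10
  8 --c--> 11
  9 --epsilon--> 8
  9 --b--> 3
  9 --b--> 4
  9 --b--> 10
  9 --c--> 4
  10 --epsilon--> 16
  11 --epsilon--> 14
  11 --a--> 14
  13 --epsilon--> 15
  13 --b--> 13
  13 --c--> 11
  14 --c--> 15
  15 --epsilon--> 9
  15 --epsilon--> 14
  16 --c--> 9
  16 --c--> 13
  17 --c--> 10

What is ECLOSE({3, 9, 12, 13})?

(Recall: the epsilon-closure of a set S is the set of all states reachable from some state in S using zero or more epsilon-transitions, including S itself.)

{3, 5, 6, 8, 9, 12, 13, 14, 15}

Start with {3, 9, 12, 13}.
From 9 via epsilon: add 8.
From 13 via epsilon: add 15.
From 8 via epsilon: add 5.
From 15 via epsilon: add 14.
From 5 via epsilon: add 6.
No new states can be added; the closed set is {3, 5, 6, 8, 9, 12, 13, 14, 15}.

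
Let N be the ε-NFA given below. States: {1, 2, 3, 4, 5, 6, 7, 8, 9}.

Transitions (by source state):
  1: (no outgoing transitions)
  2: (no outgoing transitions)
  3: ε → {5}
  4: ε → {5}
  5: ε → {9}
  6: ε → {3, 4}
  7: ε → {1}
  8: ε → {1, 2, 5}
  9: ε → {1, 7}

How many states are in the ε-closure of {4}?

Start with {4}.
From 4 via ε: add 5.
From 5 via ε: add 9.
From 9 via ε: add 1, 7.
ε-closure = {1, 4, 5, 7, 9}, which has 5 states.

5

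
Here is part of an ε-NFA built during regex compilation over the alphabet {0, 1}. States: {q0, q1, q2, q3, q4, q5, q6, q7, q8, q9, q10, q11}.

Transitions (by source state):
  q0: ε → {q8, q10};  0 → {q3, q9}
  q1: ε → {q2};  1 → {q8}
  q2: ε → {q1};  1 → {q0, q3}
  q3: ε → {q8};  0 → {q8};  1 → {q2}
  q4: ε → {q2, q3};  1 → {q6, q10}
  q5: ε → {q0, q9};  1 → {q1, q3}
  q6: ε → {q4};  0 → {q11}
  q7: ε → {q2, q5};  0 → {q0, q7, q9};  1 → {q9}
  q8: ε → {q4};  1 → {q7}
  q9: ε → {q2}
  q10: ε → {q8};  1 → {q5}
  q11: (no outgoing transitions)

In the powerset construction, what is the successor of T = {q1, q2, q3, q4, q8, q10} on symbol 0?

q3 on 0 → {q8}.
No 0-transition from q1, q2, q4, q8, q10.
Union after reading 0: {q8}.
Now take the ε-closure:
From q8 via ε: add q4.
From q4 via ε: add q2, q3.
From q2 via ε: add q1.
No new states can be added; the closed set is {q1, q2, q3, q4, q8}.

{q1, q2, q3, q4, q8}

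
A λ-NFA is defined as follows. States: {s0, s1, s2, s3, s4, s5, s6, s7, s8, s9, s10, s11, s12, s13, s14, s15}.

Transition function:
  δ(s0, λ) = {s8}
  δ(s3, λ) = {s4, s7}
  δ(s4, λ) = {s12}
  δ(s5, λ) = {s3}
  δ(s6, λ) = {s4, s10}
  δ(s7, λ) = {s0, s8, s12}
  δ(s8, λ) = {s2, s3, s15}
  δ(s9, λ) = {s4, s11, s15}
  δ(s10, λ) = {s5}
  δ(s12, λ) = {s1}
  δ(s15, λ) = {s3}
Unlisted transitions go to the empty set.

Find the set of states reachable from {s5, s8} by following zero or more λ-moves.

{s0, s1, s2, s3, s4, s5, s7, s8, s12, s15}

Start with {s5, s8}.
From s5 via λ: add s3.
From s8 via λ: add s2, s15.
From s3 via λ: add s4, s7.
From s4 via λ: add s12.
From s7 via λ: add s0.
From s12 via λ: add s1.
No new states can be added; the closed set is {s0, s1, s2, s3, s4, s5, s7, s8, s12, s15}.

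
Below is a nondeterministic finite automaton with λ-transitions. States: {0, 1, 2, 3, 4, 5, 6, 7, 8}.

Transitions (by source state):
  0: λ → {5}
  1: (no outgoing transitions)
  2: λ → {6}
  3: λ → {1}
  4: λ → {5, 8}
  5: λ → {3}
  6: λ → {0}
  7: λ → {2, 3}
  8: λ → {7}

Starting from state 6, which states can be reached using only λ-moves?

{0, 1, 3, 5, 6}

Start with {6}.
From 6 via λ: add 0.
From 0 via λ: add 5.
From 5 via λ: add 3.
From 3 via λ: add 1.
No new states can be added; the closed set is {0, 1, 3, 5, 6}.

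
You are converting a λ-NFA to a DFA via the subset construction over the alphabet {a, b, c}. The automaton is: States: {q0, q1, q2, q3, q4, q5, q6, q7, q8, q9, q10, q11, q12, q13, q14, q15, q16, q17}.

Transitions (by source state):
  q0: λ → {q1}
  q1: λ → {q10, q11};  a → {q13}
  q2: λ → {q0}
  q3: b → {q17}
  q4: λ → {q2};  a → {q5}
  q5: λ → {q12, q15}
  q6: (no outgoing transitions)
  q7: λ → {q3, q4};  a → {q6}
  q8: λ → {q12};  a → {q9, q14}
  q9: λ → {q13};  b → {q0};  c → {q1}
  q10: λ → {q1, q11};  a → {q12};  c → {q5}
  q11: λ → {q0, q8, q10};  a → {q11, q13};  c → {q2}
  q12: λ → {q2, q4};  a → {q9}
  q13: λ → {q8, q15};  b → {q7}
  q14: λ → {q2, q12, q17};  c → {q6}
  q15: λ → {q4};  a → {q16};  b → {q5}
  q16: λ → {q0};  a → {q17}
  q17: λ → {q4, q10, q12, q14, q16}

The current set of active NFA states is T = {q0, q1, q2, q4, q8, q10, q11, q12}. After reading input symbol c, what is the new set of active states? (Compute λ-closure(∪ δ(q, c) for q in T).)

{q0, q1, q2, q4, q5, q8, q10, q11, q12, q15}

q10 on c → {q5}.
q11 on c → {q2}.
No c-transition from q0, q1, q2, q4, q8, q12.
Union after reading c: {q2, q5}.
Now take the λ-closure:
From q2 via λ: add q0.
From q5 via λ: add q12, q15.
From q0 via λ: add q1.
From q12 via λ: add q4.
From q1 via λ: add q10, q11.
From q11 via λ: add q8.
No new states can be added; the closed set is {q0, q1, q2, q4, q5, q8, q10, q11, q12, q15}.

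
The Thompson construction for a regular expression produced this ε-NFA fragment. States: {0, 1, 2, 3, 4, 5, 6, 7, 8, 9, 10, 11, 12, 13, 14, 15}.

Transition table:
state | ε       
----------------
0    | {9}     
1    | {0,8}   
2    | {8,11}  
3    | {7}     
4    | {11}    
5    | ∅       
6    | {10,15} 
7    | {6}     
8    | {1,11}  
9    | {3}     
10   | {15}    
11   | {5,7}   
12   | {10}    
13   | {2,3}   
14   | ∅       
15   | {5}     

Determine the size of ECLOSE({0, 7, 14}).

Start with {0, 7, 14}.
From 0 via ε: add 9.
From 7 via ε: add 6.
From 6 via ε: add 10, 15.
From 9 via ε: add 3.
From 15 via ε: add 5.
ε-closure = {0, 3, 5, 6, 7, 9, 10, 14, 15}, which has 9 states.

9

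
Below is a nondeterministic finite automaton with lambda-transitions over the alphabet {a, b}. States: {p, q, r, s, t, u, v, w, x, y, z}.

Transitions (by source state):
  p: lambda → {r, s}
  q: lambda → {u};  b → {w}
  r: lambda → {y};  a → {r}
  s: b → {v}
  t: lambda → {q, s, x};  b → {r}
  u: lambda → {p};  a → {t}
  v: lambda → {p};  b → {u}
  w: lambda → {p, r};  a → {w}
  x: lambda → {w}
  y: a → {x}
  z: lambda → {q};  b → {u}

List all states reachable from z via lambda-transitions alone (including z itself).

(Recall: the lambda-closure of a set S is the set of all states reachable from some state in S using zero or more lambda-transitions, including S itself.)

Start with {z}.
From z via lambda: add q.
From q via lambda: add u.
From u via lambda: add p.
From p via lambda: add r, s.
From r via lambda: add y.
No new states can be added; the closed set is {p, q, r, s, u, y, z}.

{p, q, r, s, u, y, z}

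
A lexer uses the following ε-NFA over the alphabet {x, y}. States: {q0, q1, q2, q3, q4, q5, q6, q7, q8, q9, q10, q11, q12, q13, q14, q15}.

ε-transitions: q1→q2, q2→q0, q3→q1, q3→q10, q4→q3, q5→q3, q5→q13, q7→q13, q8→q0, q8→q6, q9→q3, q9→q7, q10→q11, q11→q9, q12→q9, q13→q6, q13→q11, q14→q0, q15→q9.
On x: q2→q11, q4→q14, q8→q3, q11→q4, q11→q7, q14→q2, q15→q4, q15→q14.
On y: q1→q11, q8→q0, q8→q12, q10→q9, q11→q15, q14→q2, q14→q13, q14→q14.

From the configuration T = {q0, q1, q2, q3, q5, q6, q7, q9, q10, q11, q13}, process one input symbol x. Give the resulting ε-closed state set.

q2 on x → {q11}.
q11 on x → {q4, q7}.
No x-transition from q0, q1, q3, q5, q6, q7, q9, q10, q13.
Union after reading x: {q4, q7, q11}.
Now take the ε-closure:
From q4 via ε: add q3.
From q7 via ε: add q13.
From q11 via ε: add q9.
From q3 via ε: add q1, q10.
From q13 via ε: add q6.
From q1 via ε: add q2.
From q2 via ε: add q0.
No new states can be added; the closed set is {q0, q1, q2, q3, q4, q6, q7, q9, q10, q11, q13}.

{q0, q1, q2, q3, q4, q6, q7, q9, q10, q11, q13}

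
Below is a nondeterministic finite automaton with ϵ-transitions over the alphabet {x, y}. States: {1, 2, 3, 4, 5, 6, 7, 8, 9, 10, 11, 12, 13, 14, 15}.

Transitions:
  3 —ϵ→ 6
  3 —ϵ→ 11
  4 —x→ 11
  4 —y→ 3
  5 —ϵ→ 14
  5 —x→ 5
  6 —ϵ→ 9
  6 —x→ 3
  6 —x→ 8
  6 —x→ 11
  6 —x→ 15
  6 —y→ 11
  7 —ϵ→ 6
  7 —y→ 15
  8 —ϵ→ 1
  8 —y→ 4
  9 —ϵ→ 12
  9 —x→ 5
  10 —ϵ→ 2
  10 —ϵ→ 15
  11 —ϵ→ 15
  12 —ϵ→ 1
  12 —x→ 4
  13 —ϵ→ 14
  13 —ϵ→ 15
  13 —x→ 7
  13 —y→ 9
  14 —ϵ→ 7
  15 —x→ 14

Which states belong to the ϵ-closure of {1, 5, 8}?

{1, 5, 6, 7, 8, 9, 12, 14}

Start with {1, 5, 8}.
From 5 via ϵ: add 14.
From 14 via ϵ: add 7.
From 7 via ϵ: add 6.
From 6 via ϵ: add 9.
From 9 via ϵ: add 12.
No new states can be added; the closed set is {1, 5, 6, 7, 8, 9, 12, 14}.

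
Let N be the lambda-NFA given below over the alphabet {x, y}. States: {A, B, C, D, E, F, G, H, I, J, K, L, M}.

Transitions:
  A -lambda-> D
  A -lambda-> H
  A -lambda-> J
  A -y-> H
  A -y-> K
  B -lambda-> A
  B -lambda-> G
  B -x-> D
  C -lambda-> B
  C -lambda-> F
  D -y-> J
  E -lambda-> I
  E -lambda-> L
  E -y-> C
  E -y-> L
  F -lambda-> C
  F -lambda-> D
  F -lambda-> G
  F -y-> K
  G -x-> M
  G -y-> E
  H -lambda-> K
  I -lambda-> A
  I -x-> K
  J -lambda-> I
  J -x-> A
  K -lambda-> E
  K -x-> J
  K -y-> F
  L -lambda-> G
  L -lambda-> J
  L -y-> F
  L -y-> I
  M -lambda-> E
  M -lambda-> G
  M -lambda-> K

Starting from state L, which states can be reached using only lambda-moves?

Start with {L}.
From L via lambda: add G, J.
From J via lambda: add I.
From I via lambda: add A.
From A via lambda: add D, H.
From H via lambda: add K.
From K via lambda: add E.
No new states can be added; the closed set is {A, D, E, G, H, I, J, K, L}.

{A, D, E, G, H, I, J, K, L}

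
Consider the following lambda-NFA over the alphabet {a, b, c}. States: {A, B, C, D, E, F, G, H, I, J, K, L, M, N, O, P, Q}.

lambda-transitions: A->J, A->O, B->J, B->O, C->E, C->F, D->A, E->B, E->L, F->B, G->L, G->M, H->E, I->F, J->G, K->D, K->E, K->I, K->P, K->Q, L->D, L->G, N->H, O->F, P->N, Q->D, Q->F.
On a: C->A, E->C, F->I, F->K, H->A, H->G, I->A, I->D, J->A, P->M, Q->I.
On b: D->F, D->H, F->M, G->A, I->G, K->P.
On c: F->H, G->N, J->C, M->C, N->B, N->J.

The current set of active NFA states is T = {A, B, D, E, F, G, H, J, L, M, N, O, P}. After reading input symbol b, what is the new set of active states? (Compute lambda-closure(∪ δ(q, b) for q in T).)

{A, B, D, E, F, G, H, J, L, M, O}

D on b → {F, H}.
F on b → {M}.
G on b → {A}.
No b-transition from A, B, E, H, J, L, M, N, O, P.
Union after reading b: {A, F, H, M}.
Now take the lambda-closure:
From A via lambda: add J, O.
From F via lambda: add B.
From H via lambda: add E.
From E via lambda: add L.
From J via lambda: add G.
From L via lambda: add D.
No new states can be added; the closed set is {A, B, D, E, F, G, H, J, L, M, O}.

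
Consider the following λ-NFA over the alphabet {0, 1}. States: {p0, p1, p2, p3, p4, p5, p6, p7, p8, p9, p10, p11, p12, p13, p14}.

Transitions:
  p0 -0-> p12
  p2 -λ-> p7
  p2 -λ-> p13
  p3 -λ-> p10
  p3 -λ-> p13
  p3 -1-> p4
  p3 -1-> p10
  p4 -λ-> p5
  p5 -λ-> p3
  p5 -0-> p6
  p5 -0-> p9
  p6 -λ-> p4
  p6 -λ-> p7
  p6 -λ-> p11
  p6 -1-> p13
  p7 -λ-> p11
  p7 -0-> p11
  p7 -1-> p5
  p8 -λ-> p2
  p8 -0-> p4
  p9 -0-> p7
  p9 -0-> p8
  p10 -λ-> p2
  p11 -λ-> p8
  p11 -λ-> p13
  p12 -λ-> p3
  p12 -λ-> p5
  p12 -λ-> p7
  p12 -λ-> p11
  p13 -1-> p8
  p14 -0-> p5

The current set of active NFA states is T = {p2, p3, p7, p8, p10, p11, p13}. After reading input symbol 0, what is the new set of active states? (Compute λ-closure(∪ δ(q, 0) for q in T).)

p7 on 0 → {p11}.
p8 on 0 → {p4}.
No 0-transition from p2, p3, p10, p11, p13.
Union after reading 0: {p4, p11}.
Now take the λ-closure:
From p4 via λ: add p5.
From p11 via λ: add p8, p13.
From p5 via λ: add p3.
From p8 via λ: add p2.
From p2 via λ: add p7.
From p3 via λ: add p10.
No new states can be added; the closed set is {p2, p3, p4, p5, p7, p8, p10, p11, p13}.

{p2, p3, p4, p5, p7, p8, p10, p11, p13}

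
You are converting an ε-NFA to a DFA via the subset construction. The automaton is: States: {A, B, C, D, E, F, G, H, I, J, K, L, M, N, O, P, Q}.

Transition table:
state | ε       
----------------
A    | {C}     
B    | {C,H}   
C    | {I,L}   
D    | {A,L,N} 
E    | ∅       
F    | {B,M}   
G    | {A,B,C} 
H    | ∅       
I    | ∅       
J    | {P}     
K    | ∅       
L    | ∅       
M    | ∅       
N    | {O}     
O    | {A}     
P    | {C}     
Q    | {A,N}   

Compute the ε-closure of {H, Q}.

{A, C, H, I, L, N, O, Q}

Start with {H, Q}.
From Q via ε: add A, N.
From A via ε: add C.
From N via ε: add O.
From C via ε: add I, L.
No new states can be added; the closed set is {A, C, H, I, L, N, O, Q}.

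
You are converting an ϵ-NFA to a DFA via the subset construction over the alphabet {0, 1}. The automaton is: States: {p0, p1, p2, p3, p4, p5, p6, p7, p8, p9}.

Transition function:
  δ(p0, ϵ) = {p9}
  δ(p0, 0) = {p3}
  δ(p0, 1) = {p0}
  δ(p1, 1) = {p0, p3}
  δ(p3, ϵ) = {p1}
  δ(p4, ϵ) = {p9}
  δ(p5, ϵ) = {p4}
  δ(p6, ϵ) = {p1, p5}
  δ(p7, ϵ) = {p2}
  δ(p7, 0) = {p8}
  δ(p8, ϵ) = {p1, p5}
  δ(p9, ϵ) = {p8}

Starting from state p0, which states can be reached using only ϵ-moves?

{p0, p1, p4, p5, p8, p9}

Start with {p0}.
From p0 via ϵ: add p9.
From p9 via ϵ: add p8.
From p8 via ϵ: add p1, p5.
From p5 via ϵ: add p4.
No new states can be added; the closed set is {p0, p1, p4, p5, p8, p9}.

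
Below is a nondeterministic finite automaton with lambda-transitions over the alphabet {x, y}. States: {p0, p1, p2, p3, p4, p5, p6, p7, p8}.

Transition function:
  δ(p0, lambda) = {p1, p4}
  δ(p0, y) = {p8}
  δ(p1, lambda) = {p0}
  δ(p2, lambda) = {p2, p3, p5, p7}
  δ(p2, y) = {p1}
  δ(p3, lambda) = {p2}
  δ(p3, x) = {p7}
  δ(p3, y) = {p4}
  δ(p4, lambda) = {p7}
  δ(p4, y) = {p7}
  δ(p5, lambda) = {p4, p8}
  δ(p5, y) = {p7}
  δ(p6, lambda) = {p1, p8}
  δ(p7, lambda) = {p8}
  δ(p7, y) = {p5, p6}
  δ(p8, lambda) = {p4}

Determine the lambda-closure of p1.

Start with {p1}.
From p1 via lambda: add p0.
From p0 via lambda: add p4.
From p4 via lambda: add p7.
From p7 via lambda: add p8.
No new states can be added; the closed set is {p0, p1, p4, p7, p8}.

{p0, p1, p4, p7, p8}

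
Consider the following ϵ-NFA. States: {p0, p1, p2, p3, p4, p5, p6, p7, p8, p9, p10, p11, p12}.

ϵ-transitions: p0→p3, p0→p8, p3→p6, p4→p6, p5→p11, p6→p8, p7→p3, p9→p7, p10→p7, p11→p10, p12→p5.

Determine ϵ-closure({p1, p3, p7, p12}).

{p1, p3, p5, p6, p7, p8, p10, p11, p12}

Start with {p1, p3, p7, p12}.
From p3 via ϵ: add p6.
From p12 via ϵ: add p5.
From p5 via ϵ: add p11.
From p6 via ϵ: add p8.
From p11 via ϵ: add p10.
No new states can be added; the closed set is {p1, p3, p5, p6, p7, p8, p10, p11, p12}.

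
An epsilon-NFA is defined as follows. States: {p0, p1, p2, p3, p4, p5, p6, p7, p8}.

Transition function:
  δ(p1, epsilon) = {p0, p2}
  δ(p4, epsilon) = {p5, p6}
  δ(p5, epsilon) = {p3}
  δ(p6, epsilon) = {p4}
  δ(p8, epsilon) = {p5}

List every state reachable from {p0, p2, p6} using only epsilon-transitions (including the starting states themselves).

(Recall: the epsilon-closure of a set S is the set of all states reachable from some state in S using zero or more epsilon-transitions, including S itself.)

Start with {p0, p2, p6}.
From p6 via epsilon: add p4.
From p4 via epsilon: add p5.
From p5 via epsilon: add p3.
No new states can be added; the closed set is {p0, p2, p3, p4, p5, p6}.

{p0, p2, p3, p4, p5, p6}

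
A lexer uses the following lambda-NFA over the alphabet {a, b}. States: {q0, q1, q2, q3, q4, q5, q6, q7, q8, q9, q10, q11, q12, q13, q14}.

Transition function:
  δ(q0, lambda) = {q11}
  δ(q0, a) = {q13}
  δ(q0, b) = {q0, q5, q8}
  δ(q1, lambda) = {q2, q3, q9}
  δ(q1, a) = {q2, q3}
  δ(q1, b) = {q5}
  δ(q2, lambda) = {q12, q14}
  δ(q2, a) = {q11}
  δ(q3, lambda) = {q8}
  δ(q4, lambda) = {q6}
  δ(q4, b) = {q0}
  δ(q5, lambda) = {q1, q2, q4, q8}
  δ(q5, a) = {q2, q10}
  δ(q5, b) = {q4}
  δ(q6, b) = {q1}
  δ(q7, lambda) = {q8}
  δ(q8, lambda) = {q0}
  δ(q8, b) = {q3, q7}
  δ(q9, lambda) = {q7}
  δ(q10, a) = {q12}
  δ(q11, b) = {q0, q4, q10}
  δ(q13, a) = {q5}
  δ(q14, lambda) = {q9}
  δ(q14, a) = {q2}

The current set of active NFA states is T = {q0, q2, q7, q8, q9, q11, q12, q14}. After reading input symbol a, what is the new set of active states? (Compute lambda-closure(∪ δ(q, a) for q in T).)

{q0, q2, q7, q8, q9, q11, q12, q13, q14}

q0 on a → {q13}.
q2 on a → {q11}.
q14 on a → {q2}.
No a-transition from q7, q8, q9, q11, q12.
Union after reading a: {q2, q11, q13}.
Now take the lambda-closure:
From q2 via lambda: add q12, q14.
From q14 via lambda: add q9.
From q9 via lambda: add q7.
From q7 via lambda: add q8.
From q8 via lambda: add q0.
No new states can be added; the closed set is {q0, q2, q7, q8, q9, q11, q12, q13, q14}.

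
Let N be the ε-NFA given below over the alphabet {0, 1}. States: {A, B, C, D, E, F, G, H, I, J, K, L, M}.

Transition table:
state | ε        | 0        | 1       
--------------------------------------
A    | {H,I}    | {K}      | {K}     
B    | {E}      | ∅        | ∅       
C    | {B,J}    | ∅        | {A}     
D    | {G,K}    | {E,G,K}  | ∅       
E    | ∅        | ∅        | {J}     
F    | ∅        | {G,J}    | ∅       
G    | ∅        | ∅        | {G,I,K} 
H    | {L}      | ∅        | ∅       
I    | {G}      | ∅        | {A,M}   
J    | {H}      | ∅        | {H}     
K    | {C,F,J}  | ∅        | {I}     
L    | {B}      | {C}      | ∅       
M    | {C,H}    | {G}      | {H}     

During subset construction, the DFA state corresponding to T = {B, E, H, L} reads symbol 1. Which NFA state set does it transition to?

{B, E, H, J, L}

E on 1 → {J}.
No 1-transition from B, H, L.
Union after reading 1: {J}.
Now take the ε-closure:
From J via ε: add H.
From H via ε: add L.
From L via ε: add B.
From B via ε: add E.
No new states can be added; the closed set is {B, E, H, J, L}.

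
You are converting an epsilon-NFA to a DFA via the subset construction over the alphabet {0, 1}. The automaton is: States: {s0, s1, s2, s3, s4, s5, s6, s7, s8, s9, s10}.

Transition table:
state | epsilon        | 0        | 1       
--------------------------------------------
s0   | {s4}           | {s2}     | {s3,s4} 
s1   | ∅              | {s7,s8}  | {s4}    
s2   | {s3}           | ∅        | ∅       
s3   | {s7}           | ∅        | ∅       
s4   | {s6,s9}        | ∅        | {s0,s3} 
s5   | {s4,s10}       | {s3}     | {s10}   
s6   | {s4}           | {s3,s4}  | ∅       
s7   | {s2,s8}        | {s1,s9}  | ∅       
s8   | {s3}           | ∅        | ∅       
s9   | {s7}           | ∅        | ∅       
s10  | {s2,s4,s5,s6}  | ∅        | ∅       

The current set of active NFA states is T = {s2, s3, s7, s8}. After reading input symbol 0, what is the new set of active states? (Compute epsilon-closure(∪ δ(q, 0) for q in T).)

s7 on 0 → {s1, s9}.
No 0-transition from s2, s3, s8.
Union after reading 0: {s1, s9}.
Now take the epsilon-closure:
From s9 via epsilon: add s7.
From s7 via epsilon: add s2, s8.
From s2 via epsilon: add s3.
No new states can be added; the closed set is {s1, s2, s3, s7, s8, s9}.

{s1, s2, s3, s7, s8, s9}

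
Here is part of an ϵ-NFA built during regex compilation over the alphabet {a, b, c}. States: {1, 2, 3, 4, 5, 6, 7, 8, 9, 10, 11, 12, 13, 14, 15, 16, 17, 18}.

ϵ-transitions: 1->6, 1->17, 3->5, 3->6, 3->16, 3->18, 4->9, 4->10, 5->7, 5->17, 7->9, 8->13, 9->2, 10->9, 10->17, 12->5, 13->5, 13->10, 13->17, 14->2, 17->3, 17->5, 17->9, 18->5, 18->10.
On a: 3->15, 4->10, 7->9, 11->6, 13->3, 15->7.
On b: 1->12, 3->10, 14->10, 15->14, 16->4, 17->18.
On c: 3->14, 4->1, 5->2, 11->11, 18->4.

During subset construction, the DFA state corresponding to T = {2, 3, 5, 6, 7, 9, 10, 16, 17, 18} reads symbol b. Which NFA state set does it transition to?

{2, 3, 4, 5, 6, 7, 9, 10, 16, 17, 18}

3 on b → {10}.
16 on b → {4}.
17 on b → {18}.
No b-transition from 2, 5, 6, 7, 9, 10, 18.
Union after reading b: {4, 10, 18}.
Now take the ϵ-closure:
From 4 via ϵ: add 9.
From 10 via ϵ: add 17.
From 18 via ϵ: add 5.
From 5 via ϵ: add 7.
From 9 via ϵ: add 2.
From 17 via ϵ: add 3.
From 3 via ϵ: add 6, 16.
No new states can be added; the closed set is {2, 3, 4, 5, 6, 7, 9, 10, 16, 17, 18}.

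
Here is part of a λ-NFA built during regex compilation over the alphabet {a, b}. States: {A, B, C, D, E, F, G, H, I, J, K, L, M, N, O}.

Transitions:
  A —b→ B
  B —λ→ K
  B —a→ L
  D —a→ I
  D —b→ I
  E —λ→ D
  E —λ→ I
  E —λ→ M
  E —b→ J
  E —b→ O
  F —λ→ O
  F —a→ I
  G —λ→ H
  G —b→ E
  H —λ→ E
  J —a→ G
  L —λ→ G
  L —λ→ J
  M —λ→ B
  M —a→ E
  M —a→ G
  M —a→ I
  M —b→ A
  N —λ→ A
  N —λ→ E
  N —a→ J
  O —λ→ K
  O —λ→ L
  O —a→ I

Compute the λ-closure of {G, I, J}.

Start with {G, I, J}.
From G via λ: add H.
From H via λ: add E.
From E via λ: add D, M.
From M via λ: add B.
From B via λ: add K.
No new states can be added; the closed set is {B, D, E, G, H, I, J, K, M}.

{B, D, E, G, H, I, J, K, M}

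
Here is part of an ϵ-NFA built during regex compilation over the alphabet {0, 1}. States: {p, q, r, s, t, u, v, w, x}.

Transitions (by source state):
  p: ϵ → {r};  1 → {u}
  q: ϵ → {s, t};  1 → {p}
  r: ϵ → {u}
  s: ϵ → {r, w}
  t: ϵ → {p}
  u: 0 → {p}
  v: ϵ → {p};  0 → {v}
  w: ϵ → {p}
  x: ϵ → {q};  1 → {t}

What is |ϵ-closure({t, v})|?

Start with {t, v}.
From t via ϵ: add p.
From p via ϵ: add r.
From r via ϵ: add u.
ϵ-closure = {p, r, t, u, v}, which has 5 states.

5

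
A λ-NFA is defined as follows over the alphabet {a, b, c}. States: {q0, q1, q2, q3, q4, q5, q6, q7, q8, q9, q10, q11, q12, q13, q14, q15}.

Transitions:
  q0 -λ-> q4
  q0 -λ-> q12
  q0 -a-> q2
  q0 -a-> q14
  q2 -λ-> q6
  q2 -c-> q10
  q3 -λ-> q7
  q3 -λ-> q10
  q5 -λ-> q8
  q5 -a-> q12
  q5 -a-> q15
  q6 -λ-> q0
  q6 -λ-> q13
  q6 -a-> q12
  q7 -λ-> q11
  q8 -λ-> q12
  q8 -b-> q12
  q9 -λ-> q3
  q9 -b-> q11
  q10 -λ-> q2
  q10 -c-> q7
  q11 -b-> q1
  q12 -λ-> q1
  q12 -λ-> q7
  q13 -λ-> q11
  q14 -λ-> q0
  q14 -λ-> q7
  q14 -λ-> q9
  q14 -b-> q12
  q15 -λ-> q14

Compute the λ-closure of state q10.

Start with {q10}.
From q10 via λ: add q2.
From q2 via λ: add q6.
From q6 via λ: add q0, q13.
From q0 via λ: add q4, q12.
From q13 via λ: add q11.
From q12 via λ: add q1, q7.
No new states can be added; the closed set is {q0, q1, q2, q4, q6, q7, q10, q11, q12, q13}.

{q0, q1, q2, q4, q6, q7, q10, q11, q12, q13}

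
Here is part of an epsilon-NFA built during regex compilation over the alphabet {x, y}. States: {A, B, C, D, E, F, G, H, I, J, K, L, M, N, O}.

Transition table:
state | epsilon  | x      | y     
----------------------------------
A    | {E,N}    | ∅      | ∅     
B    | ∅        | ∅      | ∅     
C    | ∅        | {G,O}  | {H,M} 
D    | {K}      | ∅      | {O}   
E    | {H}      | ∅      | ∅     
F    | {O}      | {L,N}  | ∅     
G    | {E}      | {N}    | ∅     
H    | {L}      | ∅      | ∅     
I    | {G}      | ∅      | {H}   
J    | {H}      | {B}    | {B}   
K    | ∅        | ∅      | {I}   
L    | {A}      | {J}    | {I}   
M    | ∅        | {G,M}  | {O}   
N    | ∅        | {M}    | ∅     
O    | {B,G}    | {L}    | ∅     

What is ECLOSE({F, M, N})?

Start with {F, M, N}.
From F via epsilon: add O.
From O via epsilon: add B, G.
From G via epsilon: add E.
From E via epsilon: add H.
From H via epsilon: add L.
From L via epsilon: add A.
No new states can be added; the closed set is {A, B, E, F, G, H, L, M, N, O}.

{A, B, E, F, G, H, L, M, N, O}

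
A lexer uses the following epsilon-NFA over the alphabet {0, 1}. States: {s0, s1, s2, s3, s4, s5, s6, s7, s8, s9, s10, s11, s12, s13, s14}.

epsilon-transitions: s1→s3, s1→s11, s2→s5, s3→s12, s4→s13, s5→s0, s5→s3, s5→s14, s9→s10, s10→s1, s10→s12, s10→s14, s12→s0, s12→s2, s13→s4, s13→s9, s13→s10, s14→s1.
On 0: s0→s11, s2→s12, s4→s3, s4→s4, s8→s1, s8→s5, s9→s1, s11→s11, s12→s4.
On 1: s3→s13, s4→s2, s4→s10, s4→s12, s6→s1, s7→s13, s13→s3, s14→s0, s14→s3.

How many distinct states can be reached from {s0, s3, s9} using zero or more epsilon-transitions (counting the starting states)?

10

Start with {s0, s3, s9}.
From s3 via epsilon: add s12.
From s9 via epsilon: add s10.
From s10 via epsilon: add s1, s14.
From s12 via epsilon: add s2.
From s1 via epsilon: add s11.
From s2 via epsilon: add s5.
epsilon-closure = {s0, s1, s2, s3, s5, s9, s10, s11, s12, s14}, which has 10 states.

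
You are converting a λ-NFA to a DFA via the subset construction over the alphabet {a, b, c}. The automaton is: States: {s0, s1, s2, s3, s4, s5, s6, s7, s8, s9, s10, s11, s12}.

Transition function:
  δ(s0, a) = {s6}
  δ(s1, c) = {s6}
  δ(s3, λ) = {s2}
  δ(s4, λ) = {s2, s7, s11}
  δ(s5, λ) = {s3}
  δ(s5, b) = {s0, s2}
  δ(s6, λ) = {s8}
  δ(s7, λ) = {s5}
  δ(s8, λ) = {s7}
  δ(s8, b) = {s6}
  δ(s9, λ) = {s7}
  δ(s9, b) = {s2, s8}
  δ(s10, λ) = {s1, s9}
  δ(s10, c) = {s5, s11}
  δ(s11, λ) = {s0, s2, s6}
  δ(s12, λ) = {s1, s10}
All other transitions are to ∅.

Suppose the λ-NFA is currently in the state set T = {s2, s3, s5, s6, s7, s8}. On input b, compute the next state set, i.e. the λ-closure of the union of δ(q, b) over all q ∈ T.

{s0, s2, s3, s5, s6, s7, s8}

s5 on b → {s0, s2}.
s8 on b → {s6}.
No b-transition from s2, s3, s6, s7.
Union after reading b: {s0, s2, s6}.
Now take the λ-closure:
From s6 via λ: add s8.
From s8 via λ: add s7.
From s7 via λ: add s5.
From s5 via λ: add s3.
No new states can be added; the closed set is {s0, s2, s3, s5, s6, s7, s8}.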